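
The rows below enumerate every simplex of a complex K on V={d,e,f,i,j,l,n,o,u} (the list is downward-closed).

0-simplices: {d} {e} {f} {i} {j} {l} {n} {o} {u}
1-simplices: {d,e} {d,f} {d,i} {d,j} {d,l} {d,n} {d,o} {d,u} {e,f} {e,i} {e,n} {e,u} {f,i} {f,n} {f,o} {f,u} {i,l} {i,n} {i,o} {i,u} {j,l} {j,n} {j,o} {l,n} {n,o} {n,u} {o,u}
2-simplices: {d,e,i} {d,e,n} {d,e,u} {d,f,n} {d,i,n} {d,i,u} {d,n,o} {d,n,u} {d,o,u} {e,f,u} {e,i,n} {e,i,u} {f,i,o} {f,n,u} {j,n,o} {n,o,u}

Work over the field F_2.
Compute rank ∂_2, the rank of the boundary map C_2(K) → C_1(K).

rank∂_2=13

n_0=9 n_1=27 n_2=16  [Z2]
∂1: piv[de,df,di,dj,dl,dn,do,du] rk=8  ker:ef,ei,en,eu,fi,fn,fo,fu,il,in,io,iu,jl,jn,jo,ln,no,nu,ou
∂2: piv[dei,den,deu,dfn,din,diu,dno,dnu,dou,efu,fio,fnu,jno] rk=13  ker:ein,eiu,nou
rk∂_2=13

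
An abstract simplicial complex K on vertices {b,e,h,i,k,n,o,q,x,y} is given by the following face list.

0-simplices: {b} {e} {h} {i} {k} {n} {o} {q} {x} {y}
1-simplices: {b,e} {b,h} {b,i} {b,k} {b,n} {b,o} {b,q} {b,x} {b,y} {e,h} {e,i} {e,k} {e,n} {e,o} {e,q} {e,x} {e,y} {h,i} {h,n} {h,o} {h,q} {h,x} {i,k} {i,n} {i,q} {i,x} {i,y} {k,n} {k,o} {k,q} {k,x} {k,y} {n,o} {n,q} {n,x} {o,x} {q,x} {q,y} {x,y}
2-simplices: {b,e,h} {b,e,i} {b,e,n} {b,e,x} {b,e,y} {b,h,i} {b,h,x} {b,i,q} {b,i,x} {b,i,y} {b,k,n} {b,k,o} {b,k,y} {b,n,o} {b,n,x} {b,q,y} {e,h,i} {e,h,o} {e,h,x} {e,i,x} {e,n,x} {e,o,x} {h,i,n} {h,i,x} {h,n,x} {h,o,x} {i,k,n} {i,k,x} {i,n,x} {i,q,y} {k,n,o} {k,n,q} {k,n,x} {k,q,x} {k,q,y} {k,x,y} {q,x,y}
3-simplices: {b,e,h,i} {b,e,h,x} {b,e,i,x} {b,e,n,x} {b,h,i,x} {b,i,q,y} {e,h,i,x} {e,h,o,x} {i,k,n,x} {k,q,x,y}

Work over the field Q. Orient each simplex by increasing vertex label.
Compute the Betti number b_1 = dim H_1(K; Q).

n_0=10 n_1=39 n_2=37 n_3=10  [Q]
∂1: piv[be,bh,bi,bk,bn,bo,bq,bx,by] rk=9  ker:eh,ei,ek,en,eo,eq,ex,ey,hi,hn,ho,hq,hx,ik,in,iq,ix,iy,kn,ko,kq,kx,ky,no,nq,nx,ox,qx,qy,xy
∂2: piv[beh,bei,ben,bex,bey,bhi,bhx,biq,bix,biy,bkn,bko,bky,bno,bnx,bqy,eho,eox,hin,hnx,ikn,ikx,knq,kqx,kqy,kxy] rk=26  ker:ehi,ehx,eix,enx,hix,hox,inx,iqy,kno,knx,qxy
∂3: piv[behi,behx,beix,benx,bhix,biqy,ehox,iknx,kqxy] rk=9  ker:ehix
b_1=(39−9)−26=4

b_1=4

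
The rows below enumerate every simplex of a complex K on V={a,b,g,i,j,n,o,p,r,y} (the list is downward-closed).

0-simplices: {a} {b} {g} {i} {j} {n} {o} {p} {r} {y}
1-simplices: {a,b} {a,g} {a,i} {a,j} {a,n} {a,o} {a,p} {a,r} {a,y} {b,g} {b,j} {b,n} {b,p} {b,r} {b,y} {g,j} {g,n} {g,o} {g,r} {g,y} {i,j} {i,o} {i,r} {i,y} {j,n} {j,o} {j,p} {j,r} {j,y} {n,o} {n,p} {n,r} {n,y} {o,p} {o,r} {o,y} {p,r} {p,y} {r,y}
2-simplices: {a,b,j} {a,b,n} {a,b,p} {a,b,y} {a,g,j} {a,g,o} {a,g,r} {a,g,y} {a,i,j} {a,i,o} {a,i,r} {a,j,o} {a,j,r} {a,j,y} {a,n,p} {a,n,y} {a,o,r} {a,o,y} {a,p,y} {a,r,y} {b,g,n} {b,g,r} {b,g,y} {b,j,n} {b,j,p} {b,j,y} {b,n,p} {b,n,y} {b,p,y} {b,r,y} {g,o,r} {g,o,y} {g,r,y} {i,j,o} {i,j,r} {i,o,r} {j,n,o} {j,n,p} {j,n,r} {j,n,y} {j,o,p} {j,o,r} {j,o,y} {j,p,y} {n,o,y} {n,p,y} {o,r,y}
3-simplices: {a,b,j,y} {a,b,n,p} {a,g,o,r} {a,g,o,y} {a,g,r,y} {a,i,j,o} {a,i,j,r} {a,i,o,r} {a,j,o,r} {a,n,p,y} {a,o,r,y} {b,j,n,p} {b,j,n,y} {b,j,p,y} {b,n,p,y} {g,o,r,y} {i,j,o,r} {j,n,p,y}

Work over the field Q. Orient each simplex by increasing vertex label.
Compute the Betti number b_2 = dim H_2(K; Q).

n_0=10 n_1=39 n_2=47 n_3=18  [Q]
∂1: piv[ab,ag,ai,aj,an,ao,ap,ar,ay] rk=9  ker:bg,bj,bn,bp,br,by,gj,gn,go,gr,gy,ij,io,ir,iy,jn,jo,jp,jr,jy,no,np,nr,ny,op,or,oy,pr,py,ry
∂2: piv[abj,abn,abp,aby,agj,ago,agr,agy,aij,aio,air,ajo,ajr,ajy,anp,any,aor,aoy,apy,ary,bgn,bgr,bgy,bjn,bjp,jno,jnr,jop] rk=28  ker:bjy,bnp,bny,bpy,bry,gor,goy,gry,ijo,ijr,ior,jnp,jny,jor,joy,jpy,noy,npy,ory
∂3: piv[abjy,abnp,agor,agoy,agry,aijo,aijr,aior,ajor,anpy,aory,bjnp,bjny,bjpy,bnpy] rk=15  ker:gory,ijor,jnpy
b_2=(47−28)−15=4

b_2=4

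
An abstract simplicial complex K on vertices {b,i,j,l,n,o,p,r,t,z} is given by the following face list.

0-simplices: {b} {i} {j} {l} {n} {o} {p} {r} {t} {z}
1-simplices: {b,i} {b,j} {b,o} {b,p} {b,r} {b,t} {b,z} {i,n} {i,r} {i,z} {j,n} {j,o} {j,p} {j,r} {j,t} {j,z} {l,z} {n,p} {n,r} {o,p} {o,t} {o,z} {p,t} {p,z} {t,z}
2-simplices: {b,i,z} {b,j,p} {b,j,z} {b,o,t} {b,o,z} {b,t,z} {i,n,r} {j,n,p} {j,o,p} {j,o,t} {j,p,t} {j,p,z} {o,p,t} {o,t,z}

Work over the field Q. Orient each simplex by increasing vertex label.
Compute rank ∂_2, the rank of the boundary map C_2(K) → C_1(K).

rank∂_2=12

n_0=10 n_1=25 n_2=14  [Q]
∂1: piv[bi,bj,bo,bp,br,bt,bz,in,lz] rk=9  ker:ir,iz,jn,jo,jp,jr,jt,jz,np,nr,op,ot,oz,pt,pz,tz
∂2: piv[biz,bjp,bjz,bot,boz,btz,inr,jnp,jop,jot,jpt,jpz] rk=12  ker:opt,otz
rk∂_2=12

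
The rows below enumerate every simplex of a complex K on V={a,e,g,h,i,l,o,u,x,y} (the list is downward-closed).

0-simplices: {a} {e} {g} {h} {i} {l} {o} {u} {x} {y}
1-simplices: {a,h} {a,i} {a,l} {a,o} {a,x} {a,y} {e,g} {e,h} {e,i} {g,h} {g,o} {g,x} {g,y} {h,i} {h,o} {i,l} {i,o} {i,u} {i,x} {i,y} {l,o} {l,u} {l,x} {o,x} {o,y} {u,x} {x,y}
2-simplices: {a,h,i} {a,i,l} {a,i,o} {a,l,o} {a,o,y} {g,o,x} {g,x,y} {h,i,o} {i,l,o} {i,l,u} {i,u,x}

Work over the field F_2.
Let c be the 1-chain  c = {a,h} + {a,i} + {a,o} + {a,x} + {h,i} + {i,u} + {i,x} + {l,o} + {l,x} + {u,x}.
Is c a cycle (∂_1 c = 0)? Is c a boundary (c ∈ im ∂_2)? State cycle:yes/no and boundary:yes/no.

n_0=10 n_1=27 n_2=11  [Z2]
∂1: piv[ah,ai,al,ao,ax,ay,eg,eh,iu] rk=9  ker:ei,gh,go,gx,gy,hi,ho,il,io,ix,iy,lo,lu,lx,ox,oy,ux,xy
∂2: piv[ahi,ail,aio,alo,aoy,gox,gxy,hio,ilu,iux] rk=10  ker:ilo
∂1c = 0
c vs im∂2: residual ≠ 0 ⇒ not boundary

cycle:yes boundary:no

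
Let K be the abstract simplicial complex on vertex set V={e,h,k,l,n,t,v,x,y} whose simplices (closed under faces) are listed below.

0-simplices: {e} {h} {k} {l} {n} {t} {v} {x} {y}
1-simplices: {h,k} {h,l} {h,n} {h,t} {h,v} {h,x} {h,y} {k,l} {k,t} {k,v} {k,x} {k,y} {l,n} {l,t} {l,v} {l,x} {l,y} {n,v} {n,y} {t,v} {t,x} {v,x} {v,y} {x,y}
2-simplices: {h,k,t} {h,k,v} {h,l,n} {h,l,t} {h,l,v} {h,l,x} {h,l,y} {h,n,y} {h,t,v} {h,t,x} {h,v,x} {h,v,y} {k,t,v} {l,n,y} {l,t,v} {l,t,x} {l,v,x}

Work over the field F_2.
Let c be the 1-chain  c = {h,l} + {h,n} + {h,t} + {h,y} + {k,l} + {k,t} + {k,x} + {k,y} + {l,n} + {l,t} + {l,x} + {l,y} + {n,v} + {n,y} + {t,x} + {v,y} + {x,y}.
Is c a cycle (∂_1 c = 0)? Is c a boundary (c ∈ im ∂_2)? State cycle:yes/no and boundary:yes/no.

n_0=9 n_1=24 n_2=17  [Z2]
∂1: piv[hk,hl,hn,ht,hv,hx,hy] rk=7  ker:kl,kt,kv,kx,ky,ln,lt,lv,lx,ly,nv,ny,tv,tx,vx,vy,xy
∂2: piv[hkt,hkv,hln,hlt,hlv,hlx,hly,hny,htv,htx,hvx,hvy] rk=12  ker:ktv,lny,ltv,ltx,lvx
∂1c = 0
c vs im∂2: residual ≠ 0 ⇒ not boundary

cycle:yes boundary:no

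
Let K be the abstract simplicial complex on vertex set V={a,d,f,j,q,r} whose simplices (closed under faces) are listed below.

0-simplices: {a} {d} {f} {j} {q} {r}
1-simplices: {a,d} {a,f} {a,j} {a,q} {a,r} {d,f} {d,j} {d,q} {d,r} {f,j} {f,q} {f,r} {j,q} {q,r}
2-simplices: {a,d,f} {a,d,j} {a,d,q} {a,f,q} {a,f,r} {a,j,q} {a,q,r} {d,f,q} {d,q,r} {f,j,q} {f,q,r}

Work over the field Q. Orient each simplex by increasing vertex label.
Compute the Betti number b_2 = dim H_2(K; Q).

n_0=6 n_1=14 n_2=11  [Q]
∂1: piv[ad,af,aj,aq,ar] rk=5  ker:df,dj,dq,dr,fj,fq,fr,jq,qr
∂2: piv[adf,adj,adq,afq,afr,ajq,aqr,dqr,fjq] rk=9  ker:dfq,fqr
b_2=(11−9)−0=2

b_2=2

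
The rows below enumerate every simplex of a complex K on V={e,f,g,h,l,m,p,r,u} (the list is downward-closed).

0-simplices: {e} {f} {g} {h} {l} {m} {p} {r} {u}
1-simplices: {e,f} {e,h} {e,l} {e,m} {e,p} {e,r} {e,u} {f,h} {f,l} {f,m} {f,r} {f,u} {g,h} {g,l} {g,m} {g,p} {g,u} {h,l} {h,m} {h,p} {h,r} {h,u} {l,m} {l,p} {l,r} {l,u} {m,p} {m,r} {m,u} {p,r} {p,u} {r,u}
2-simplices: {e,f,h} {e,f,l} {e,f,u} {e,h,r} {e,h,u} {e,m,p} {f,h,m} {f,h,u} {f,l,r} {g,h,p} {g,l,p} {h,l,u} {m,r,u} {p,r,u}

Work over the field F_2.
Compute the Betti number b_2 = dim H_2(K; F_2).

n_0=9 n_1=32 n_2=14  [Z2]
∂1: piv[ef,eh,el,em,ep,er,eu,gh] rk=8  ker:fh,fl,fm,fr,fu,gl,gm,gp,gu,hl,hm,hp,hr,hu,lm,lp,lr,lu,mp,mr,mu,pr,pu,ru
∂2: piv[efh,efl,efu,ehr,ehu,emp,fhm,flr,ghp,glp,hlu,mru,pru] rk=13  ker:fhu
b_2=(14−13)−0=1

b_2=1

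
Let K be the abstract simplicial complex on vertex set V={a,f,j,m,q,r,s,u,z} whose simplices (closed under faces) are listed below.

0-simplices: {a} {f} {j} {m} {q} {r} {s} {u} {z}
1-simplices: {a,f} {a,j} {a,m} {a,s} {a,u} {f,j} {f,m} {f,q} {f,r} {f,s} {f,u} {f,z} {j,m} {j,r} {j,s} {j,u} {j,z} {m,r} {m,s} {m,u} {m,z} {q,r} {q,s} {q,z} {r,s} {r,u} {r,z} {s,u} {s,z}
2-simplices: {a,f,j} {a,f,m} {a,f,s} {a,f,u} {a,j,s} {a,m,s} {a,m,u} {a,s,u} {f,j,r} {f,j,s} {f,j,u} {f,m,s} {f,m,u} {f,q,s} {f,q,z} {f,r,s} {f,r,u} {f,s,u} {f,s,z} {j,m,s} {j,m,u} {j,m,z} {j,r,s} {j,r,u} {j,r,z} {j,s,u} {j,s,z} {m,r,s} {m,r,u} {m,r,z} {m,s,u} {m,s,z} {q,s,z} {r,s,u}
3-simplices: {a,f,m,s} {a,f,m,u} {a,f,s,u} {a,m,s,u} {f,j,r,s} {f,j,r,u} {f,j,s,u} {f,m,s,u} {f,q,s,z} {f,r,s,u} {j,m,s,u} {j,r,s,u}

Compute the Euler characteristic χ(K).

n_0=9 n_1=29 n_2=34 n_3=12
χ=+9−29+34−12=2

χ(K)=2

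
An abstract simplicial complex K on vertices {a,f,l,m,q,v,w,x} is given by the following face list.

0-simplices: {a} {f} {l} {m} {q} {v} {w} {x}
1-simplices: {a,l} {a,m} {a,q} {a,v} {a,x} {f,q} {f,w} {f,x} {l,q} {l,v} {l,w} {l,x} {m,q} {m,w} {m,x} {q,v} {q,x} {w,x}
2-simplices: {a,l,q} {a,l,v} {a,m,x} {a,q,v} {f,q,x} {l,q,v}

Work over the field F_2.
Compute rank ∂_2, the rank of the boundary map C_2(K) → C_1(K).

rank∂_2=5

n_0=8 n_1=18 n_2=6  [Z2]
∂1: piv[al,am,aq,av,ax,fq,fw] rk=7  ker:fx,lq,lv,lw,lx,mq,mw,mx,qv,qx,wx
∂2: piv[alq,alv,amx,aqv,fqx] rk=5  ker:lqv
rk∂_2=5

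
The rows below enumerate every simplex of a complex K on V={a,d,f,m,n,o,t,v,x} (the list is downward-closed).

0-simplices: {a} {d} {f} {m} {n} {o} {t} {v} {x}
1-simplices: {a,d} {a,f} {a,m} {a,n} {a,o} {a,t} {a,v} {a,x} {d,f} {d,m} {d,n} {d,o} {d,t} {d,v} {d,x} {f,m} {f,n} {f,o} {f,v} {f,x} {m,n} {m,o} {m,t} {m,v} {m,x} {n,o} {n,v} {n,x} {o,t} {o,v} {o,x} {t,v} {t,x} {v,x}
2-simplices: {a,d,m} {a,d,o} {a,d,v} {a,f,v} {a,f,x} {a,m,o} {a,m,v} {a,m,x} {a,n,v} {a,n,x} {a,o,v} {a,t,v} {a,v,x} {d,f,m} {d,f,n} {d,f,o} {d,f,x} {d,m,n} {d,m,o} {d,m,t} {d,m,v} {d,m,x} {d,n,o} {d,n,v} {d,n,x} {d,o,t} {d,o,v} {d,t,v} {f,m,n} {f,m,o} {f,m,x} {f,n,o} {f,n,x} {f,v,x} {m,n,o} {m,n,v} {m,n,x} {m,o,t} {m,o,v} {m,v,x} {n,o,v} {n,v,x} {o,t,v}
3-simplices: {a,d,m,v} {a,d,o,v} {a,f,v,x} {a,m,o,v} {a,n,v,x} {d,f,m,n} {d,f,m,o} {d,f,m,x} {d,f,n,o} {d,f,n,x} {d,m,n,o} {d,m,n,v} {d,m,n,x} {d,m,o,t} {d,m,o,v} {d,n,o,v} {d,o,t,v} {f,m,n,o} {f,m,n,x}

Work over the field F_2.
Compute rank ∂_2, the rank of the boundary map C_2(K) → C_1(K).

n_0=9 n_1=34 n_2=43 n_3=19  [Z2]
∂1: piv[ad,af,am,an,ao,at,av,ax] rk=8  ker:df,dm,dn,do,dt,dv,dx,fm,fn,fo,fv,fx,mn,mo,mt,mv,mx,no,nv,nx,ot,ov,ox,tv,tx,vx
∂2: piv[adm,ado,adv,afv,afx,amo,amv,amx,anv,anx,aov,atv,avx,dfm,dfn,dfo,dfx,dmn,dmt,dmx,dno,dnv,dot,dtv] rk=24  ker:dmo,dmv,dnx,dov,fmn,fmo,fmx,fno,fnx,fvx,mno,mnv,mnx,mot,mov,mvx,nov,nvx,otv
∂3: piv[admv,adov,afvx,amov,anvx,dfmn,dfmo,dfmx,dfno,dfnx,dmno,dmnv,dmnx,dmot,dmov,dnov,dotv] rk=17  ker:fmno,fmnx
rk∂_2=24

rank∂_2=24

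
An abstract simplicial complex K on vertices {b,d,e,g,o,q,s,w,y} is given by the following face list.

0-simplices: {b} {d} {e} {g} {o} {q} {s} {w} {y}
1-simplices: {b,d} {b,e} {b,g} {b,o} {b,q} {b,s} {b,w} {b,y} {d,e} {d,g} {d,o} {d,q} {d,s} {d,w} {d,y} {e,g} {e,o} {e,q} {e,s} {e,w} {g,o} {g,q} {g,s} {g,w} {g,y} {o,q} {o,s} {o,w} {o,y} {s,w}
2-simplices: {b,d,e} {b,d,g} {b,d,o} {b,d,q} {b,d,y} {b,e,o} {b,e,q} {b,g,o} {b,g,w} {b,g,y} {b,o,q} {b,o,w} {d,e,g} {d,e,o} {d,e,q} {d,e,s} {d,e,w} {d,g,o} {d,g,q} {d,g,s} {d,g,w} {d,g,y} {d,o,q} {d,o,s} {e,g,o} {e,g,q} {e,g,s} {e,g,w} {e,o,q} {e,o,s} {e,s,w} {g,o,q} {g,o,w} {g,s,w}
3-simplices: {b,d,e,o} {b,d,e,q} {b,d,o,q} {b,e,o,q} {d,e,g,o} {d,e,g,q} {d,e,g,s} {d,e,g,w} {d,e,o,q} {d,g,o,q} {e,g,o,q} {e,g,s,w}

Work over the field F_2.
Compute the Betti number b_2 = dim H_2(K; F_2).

n_0=9 n_1=30 n_2=34 n_3=12  [Z2]
∂1: piv[bd,be,bg,bo,bq,bs,bw,by] rk=8  ker:de,dg,do,dq,ds,dw,dy,eg,eo,eq,es,ew,go,gq,gs,gw,gy,oq,os,ow,oy,sw
∂2: piv[bde,bdg,bdo,bdq,bdy,beo,beq,bgo,bgw,bgy,boq,bow,deg,des,dew,dgq,dgs,dgw,dos,esw] rk=20  ker:deo,deq,dgo,dgy,doq,ego,egq,egs,egw,eoq,eos,goq,gow,gsw
∂3: piv[bdeo,bdeq,bdoq,beoq,dego,degq,degs,degw,dgoq,egsw] rk=10  ker:deoq,egoq
b_2=(34−20)−10=4

b_2=4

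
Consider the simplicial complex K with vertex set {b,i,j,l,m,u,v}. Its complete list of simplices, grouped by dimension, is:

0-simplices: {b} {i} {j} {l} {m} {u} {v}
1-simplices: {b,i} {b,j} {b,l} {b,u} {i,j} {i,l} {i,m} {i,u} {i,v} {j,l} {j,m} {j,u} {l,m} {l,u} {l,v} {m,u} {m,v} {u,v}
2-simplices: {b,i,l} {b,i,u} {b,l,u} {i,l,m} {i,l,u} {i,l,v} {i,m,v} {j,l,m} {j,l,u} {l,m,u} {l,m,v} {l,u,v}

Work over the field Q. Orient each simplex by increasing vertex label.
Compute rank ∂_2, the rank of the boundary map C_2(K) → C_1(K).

rank∂_2=10

n_0=7 n_1=18 n_2=12  [Q]
∂1: piv[bi,bj,bl,bu,im,iv] rk=6  ker:ij,il,iu,jl,jm,ju,lm,lu,lv,mu,mv,uv
∂2: piv[bil,biu,blu,ilm,ilv,imv,jlm,jlu,lmu,luv] rk=10  ker:ilu,lmv
rk∂_2=10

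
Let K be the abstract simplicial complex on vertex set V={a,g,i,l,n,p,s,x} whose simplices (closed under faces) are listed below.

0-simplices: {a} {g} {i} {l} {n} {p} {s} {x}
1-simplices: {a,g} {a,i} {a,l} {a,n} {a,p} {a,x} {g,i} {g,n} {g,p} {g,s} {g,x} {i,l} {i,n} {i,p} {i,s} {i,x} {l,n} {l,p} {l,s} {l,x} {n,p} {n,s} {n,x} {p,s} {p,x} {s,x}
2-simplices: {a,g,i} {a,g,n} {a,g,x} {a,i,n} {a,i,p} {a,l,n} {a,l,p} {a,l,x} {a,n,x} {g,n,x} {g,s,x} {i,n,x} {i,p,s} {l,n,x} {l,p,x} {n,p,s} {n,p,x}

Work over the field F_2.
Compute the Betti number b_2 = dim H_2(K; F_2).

n_0=8 n_1=26 n_2=17  [Z2]
∂1: piv[ag,ai,al,an,ap,ax,gs] rk=7  ker:gi,gn,gp,gx,il,in,ip,is,ix,ln,lp,ls,lx,np,ns,nx,ps,px,sx
∂2: piv[agi,agn,agx,ain,aip,aln,alp,alx,anx,gsx,inx,ips,lpx,nps,npx] rk=15  ker:gnx,lnx
b_2=(17−15)−0=2

b_2=2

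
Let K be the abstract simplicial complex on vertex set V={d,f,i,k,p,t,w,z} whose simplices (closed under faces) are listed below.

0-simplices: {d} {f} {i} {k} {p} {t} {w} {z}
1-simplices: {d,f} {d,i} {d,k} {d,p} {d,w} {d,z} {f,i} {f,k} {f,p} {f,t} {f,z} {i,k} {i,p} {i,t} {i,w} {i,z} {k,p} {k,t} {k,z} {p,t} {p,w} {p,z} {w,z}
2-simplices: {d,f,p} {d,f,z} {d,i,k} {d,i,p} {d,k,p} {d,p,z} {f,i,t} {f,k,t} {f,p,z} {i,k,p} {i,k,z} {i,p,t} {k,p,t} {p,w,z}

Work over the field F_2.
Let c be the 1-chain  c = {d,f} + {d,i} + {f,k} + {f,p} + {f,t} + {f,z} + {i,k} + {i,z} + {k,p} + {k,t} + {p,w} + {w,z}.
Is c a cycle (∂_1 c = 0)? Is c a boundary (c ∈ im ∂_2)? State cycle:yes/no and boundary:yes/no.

n_0=8 n_1=23 n_2=14  [Z2]
∂1: piv[df,di,dk,dp,dw,dz,ft] rk=7  ker:fi,fk,fp,fz,ik,ip,it,iw,iz,kp,kt,kz,pt,pw,pz,wz
∂2: piv[dfp,dfz,dik,dip,dkp,dpz,fit,fkt,ikz,ipt,kpt,pwz] rk=12  ker:fpz,ikp
∂1c = {f} + {i} + {p} + {z}

cycle:no boundary:no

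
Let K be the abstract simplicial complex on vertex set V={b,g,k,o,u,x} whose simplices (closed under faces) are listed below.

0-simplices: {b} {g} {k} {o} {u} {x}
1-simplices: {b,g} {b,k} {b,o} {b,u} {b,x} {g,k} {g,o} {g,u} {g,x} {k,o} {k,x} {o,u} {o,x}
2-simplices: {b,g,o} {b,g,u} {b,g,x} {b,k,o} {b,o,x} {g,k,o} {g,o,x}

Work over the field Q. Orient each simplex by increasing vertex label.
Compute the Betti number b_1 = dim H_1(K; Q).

n_0=6 n_1=13 n_2=7  [Q]
∂1: piv[bg,bk,bo,bu,bx] rk=5  ker:gk,go,gu,gx,ko,kx,ou,ox
∂2: piv[bgo,bgu,bgx,bko,box,gko] rk=6  ker:gox
b_1=(13−5)−6=2

b_1=2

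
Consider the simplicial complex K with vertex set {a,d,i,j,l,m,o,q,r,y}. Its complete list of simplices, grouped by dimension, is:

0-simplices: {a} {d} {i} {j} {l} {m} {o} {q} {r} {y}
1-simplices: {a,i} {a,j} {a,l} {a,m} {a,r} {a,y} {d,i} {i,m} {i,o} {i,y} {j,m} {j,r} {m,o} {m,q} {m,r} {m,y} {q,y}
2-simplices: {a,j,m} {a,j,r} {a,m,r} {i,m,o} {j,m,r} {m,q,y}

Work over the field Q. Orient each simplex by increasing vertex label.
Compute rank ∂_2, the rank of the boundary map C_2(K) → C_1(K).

n_0=10 n_1=17 n_2=6  [Q]
∂1: piv[ai,aj,al,am,ar,ay,di,io,mq] rk=9  ker:im,iy,jm,jr,mo,mr,my,qy
∂2: piv[ajm,ajr,amr,imo,mqy] rk=5  ker:jmr
rk∂_2=5

rank∂_2=5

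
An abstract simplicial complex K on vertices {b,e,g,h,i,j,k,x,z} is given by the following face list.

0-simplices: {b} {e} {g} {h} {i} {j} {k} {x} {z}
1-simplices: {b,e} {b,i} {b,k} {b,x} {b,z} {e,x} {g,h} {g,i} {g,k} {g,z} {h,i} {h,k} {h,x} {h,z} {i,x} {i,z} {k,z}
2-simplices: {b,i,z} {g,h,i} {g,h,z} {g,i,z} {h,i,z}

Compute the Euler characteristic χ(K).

χ(K)=-3

n_0=9 n_1=17 n_2=5
χ=+9−17+5=-3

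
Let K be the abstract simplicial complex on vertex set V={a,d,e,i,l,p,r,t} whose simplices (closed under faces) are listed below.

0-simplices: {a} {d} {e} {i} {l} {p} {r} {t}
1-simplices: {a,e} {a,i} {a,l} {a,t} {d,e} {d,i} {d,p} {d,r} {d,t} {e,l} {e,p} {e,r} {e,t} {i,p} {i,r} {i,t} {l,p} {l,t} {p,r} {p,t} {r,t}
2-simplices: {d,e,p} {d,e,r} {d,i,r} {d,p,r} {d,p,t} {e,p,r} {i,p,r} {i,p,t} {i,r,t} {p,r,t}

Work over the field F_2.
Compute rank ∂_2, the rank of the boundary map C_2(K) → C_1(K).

rank∂_2=8

n_0=8 n_1=21 n_2=10  [Z2]
∂1: piv[ae,ai,al,at,de,dp,dr] rk=7  ker:di,dt,el,ep,er,et,ip,ir,it,lp,lt,pr,pt,rt
∂2: piv[dep,der,dir,dpr,dpt,ipr,ipt,irt] rk=8  ker:epr,prt
rk∂_2=8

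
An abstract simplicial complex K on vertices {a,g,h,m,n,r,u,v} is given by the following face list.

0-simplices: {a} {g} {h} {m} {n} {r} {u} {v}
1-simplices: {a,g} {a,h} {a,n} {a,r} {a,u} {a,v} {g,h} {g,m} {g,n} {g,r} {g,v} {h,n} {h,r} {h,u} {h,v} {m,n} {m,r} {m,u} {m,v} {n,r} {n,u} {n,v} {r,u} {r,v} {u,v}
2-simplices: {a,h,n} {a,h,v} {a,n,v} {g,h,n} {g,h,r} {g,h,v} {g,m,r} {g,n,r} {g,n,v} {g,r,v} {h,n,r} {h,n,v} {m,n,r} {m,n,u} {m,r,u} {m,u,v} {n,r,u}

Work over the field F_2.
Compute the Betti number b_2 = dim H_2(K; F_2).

b_2=4

n_0=8 n_1=25 n_2=17  [Z2]
∂1: piv[ag,ah,an,ar,au,av,gm] rk=7  ker:gh,gn,gr,gv,hn,hr,hu,hv,mn,mr,mu,mv,nr,nu,nv,ru,rv,uv
∂2: piv[ahn,ahv,anv,ghn,ghr,ghv,gmr,gnr,grv,mnr,mnu,mru,muv] rk=13  ker:gnv,hnr,hnv,nru
b_2=(17−13)−0=4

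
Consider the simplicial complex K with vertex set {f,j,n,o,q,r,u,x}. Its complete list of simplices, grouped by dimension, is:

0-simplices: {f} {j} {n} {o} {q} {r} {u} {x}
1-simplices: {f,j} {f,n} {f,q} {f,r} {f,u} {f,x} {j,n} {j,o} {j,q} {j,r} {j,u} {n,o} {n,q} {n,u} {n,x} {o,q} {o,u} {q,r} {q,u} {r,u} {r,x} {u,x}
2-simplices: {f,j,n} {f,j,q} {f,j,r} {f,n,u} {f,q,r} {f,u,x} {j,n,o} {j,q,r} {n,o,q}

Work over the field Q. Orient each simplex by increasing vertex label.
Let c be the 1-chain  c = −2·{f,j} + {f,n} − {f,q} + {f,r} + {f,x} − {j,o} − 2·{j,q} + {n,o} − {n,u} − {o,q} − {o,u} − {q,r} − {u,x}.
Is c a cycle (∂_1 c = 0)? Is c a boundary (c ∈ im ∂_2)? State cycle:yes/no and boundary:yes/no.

cycle:no boundary:no

n_0=8 n_1=22 n_2=9  [Q]
∂1: piv[fj,fn,fq,fr,fu,fx,jo] rk=7  ker:jn,jq,jr,ju,no,nq,nu,nx,oq,ou,qr,qu,ru,rx,ux
∂2: piv[fjn,fjq,fjr,fnu,fqr,fux,jno,noq] rk=8  ker:jqr
∂1c = {j} + {n} + 2·{o} − 3·{q} − {u}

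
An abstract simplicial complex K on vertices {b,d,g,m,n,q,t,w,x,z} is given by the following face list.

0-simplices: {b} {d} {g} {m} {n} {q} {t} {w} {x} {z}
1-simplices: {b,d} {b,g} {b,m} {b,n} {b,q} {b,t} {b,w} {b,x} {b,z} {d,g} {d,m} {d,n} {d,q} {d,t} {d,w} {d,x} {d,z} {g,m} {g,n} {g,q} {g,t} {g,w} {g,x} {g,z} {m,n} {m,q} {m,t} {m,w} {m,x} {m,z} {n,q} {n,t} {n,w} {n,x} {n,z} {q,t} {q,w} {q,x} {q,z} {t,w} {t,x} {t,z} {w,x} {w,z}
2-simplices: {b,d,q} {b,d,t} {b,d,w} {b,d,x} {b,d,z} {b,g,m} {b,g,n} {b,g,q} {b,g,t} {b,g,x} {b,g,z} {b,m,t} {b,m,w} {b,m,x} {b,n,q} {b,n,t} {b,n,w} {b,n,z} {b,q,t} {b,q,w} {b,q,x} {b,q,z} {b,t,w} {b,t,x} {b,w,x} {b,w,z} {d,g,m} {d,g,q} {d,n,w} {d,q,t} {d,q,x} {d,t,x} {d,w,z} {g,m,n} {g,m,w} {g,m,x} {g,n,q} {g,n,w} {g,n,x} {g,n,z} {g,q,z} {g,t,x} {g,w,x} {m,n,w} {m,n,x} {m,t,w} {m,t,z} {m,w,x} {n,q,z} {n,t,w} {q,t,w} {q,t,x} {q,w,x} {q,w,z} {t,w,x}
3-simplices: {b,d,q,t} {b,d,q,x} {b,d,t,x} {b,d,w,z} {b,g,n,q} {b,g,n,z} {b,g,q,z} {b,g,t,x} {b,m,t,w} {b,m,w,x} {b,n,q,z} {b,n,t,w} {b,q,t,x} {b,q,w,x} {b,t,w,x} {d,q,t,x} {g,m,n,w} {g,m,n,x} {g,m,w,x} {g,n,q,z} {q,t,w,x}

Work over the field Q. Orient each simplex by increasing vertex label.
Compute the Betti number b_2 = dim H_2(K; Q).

b_2=3

n_0=10 n_1=44 n_2=55 n_3=21  [Q]
∂1: piv[bd,bg,bm,bn,bq,bt,bw,bx,bz] rk=9  ker:dg,dm,dn,dq,dt,dw,dx,dz,gm,gn,gq,gt,gw,gx,gz,mn,mq,mt,mw,mx,mz,nq,nt,nw,nx,nz,qt,qw,qx,qz,tw,tx,tz,wx,wz
∂2: piv[bdq,bdt,bdw,bdx,bdz,bgm,bgn,bgq,bgt,bgx,bgz,bmt,bmw,bmx,bnq,bnt,bnw,bnz,bqt,bqw,bqx,bqz,btw,btx,bwx,bwz,dgm,dgq,dnw,gmn,gmw,gnx,mtz] rk=33  ker:dqt,dqx,dtx,dwz,gmx,gnq,gnw,gnz,gqz,gtx,gwx,mnw,mnx,mtw,mwx,nqz,ntw,qtw,qtx,qwx,qwz,twx
∂3: piv[bdqt,bdqx,bdtx,bdwz,bgnq,bgnz,bgqz,bgtx,bmtw,bmwx,bnqz,bntw,bqtx,bqwx,btwx,gmnw,gmnx,gmwx,qtwx] rk=19  ker:dqtx,gnqz
b_2=(55−33)−19=3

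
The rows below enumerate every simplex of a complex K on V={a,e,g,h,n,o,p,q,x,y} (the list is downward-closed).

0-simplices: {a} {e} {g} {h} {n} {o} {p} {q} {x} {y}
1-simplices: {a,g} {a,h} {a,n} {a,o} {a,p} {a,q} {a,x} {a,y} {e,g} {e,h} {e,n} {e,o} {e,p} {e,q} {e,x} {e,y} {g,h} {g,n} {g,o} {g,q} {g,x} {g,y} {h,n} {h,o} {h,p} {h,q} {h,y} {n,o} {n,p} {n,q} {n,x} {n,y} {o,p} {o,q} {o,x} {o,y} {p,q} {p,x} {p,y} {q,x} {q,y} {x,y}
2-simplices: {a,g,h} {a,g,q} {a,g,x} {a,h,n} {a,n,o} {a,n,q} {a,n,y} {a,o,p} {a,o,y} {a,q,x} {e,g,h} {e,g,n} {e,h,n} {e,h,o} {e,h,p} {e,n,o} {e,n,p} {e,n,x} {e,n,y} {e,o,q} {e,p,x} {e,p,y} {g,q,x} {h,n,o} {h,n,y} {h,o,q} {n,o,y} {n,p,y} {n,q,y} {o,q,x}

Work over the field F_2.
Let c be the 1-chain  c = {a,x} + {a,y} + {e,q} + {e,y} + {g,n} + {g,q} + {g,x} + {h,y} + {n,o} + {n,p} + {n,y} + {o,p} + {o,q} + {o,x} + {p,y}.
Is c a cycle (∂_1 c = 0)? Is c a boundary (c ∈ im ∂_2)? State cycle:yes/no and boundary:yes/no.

cycle:no boundary:no

n_0=10 n_1=42 n_2=30  [Z2]
∂1: piv[ag,ah,an,ao,ap,aq,ax,ay,eg] rk=9  ker:eh,en,eo,ep,eq,ex,ey,gh,gn,go,gq,gx,gy,hn,ho,hp,hq,hy,no,np,nq,nx,ny,op,oq,ox,oy,pq,px,py,qx,qy,xy
∂2: piv[agh,agq,agx,ahn,ano,anq,any,aop,aoy,aqx,egh,egn,ehn,eho,ehp,eno,enp,enx,eny,eoq,epx,epy,hny,hoq,nqy,oqx] rk=26  ker:gqx,hno,noy,npy
∂1c = {g} + {h} + {p} + {q} + {x} + {y}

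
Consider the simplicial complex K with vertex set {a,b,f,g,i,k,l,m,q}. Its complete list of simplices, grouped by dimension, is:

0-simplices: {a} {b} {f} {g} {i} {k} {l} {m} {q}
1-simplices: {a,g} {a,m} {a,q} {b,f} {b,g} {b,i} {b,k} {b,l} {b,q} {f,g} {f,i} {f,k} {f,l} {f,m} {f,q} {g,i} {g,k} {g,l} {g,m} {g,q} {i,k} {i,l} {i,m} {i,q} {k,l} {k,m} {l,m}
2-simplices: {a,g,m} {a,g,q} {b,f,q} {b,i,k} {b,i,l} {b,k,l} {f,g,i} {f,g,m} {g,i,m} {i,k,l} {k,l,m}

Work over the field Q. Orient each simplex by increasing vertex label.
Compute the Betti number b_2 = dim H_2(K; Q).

n_0=9 n_1=27 n_2=11  [Q]
∂1: piv[ag,am,aq,bf,bg,bi,bk,bl] rk=8  ker:bq,fg,fi,fk,fl,fm,fq,gi,gk,gl,gm,gq,ik,il,im,iq,kl,km,lm
∂2: piv[agm,agq,bfq,bik,bil,bkl,fgi,fgm,gim,klm] rk=10  ker:ikl
b_2=(11−10)−0=1

b_2=1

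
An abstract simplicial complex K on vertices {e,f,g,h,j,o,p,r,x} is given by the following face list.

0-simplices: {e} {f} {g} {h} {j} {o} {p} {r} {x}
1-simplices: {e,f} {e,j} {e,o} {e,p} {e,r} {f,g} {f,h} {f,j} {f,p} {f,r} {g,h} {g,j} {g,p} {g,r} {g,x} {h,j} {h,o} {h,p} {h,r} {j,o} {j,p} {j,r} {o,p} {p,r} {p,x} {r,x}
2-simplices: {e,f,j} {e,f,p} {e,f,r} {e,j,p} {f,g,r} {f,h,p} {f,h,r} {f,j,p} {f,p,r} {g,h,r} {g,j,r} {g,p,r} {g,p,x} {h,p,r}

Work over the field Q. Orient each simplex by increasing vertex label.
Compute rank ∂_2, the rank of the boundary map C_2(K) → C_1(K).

rank∂_2=12

n_0=9 n_1=26 n_2=14  [Q]
∂1: piv[ef,ej,eo,ep,er,fg,fh,gx] rk=8  ker:fj,fp,fr,gh,gj,gp,gr,hj,ho,hp,hr,jo,jp,jr,op,pr,px,rx
∂2: piv[efj,efp,efr,ejp,fgr,fhp,fhr,fpr,ghr,gjr,gpr,gpx] rk=12  ker:fjp,hpr
rk∂_2=12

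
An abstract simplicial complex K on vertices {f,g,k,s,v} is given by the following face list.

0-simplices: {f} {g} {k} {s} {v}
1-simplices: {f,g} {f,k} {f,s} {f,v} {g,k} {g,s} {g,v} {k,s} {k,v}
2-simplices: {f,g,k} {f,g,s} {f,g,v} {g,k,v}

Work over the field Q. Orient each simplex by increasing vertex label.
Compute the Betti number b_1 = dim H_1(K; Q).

b_1=1

n_0=5 n_1=9 n_2=4  [Q]
∂1: piv[fg,fk,fs,fv] rk=4  ker:gk,gs,gv,ks,kv
∂2: piv[fgk,fgs,fgv,gkv] rk=4
b_1=(9−4)−4=1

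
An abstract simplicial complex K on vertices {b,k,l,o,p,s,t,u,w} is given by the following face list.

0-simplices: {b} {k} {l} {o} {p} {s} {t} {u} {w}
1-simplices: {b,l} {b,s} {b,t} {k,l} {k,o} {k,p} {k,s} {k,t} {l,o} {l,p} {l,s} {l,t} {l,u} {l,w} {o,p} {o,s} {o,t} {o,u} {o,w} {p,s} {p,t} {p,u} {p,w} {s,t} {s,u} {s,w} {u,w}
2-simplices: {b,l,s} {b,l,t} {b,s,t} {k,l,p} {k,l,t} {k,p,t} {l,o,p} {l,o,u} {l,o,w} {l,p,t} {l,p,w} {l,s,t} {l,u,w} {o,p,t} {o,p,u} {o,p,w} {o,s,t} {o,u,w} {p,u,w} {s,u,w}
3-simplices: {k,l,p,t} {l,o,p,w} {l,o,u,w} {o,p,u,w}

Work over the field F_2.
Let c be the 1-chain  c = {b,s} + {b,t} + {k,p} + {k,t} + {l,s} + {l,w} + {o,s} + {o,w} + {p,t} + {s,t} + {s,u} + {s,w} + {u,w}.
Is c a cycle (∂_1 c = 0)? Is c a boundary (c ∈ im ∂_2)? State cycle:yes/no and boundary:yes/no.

n_0=9 n_1=27 n_2=20 n_3=4  [Z2]
∂1: piv[bl,bs,bt,kl,ko,kp,lu,lw] rk=8  ker:ks,kt,lo,lp,ls,lt,op,os,ot,ou,ow,ps,pt,pu,pw,st,su,sw,uw
∂2: piv[bls,blt,bst,klp,klt,kpt,lop,lou,low,lpw,luw,opt,opu,ost,suw] rk=15  ker:lpt,lst,opw,ouw,puw
∂3: piv[klpt,lopw,louw,opuw] rk=4
∂1c = 0
c vs im∂2: reduces to 0 ⇒ boundary

cycle:yes boundary:yes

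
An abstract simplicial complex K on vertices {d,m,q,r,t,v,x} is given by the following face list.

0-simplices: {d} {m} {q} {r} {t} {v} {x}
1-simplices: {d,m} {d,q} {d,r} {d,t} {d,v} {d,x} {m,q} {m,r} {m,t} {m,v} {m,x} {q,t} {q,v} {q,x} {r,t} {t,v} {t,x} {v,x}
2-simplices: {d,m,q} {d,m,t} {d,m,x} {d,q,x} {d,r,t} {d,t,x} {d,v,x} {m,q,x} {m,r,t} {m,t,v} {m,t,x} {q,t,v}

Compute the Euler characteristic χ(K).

χ(K)=1

n_0=7 n_1=18 n_2=12
χ=+7−18+12=1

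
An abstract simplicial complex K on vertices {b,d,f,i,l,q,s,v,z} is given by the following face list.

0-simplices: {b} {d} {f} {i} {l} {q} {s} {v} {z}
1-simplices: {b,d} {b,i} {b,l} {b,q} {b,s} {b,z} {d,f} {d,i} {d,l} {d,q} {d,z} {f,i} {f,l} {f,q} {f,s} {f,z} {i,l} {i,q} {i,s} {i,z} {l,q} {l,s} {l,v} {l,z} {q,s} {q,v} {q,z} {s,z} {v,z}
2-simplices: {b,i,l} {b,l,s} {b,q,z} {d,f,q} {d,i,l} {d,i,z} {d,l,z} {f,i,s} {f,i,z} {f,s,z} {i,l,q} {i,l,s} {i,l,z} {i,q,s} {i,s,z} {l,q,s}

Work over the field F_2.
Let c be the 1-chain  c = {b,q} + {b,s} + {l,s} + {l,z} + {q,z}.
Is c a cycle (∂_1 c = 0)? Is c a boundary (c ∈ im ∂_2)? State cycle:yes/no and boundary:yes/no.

cycle:yes boundary:no

n_0=9 n_1=29 n_2=16  [Z2]
∂1: piv[bd,bi,bl,bq,bs,bz,df,lv] rk=8  ker:di,dl,dq,dz,fi,fl,fq,fs,fz,il,iq,is,iz,lq,ls,lz,qs,qv,qz,sz,vz
∂2: piv[bil,bls,bqz,dfq,dil,diz,dlz,fis,fiz,fsz,ilq,ils,iqs] rk=13  ker:ilz,isz,lqs
∂1c = 0
c vs im∂2: residual ≠ 0 ⇒ not boundary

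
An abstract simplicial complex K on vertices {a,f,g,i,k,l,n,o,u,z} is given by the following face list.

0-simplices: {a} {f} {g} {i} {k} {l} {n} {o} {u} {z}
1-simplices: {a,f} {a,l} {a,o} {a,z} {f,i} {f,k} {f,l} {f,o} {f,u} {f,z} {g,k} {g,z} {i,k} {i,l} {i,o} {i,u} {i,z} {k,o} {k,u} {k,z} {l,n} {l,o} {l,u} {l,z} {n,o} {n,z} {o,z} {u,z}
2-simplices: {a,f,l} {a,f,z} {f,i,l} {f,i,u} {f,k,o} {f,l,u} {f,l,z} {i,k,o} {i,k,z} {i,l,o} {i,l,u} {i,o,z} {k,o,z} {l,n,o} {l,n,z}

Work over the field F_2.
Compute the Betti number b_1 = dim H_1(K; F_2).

b_1=6

n_0=10 n_1=28 n_2=15  [Z2]
∂1: piv[af,al,ao,az,fi,fk,fu,gk,ln] rk=9  ker:fl,fo,fz,gz,ik,il,io,iu,iz,ko,ku,kz,lo,lu,lz,no,nz,oz,uz
∂2: piv[afl,afz,fil,fiu,fko,flu,flz,iko,ikz,ilo,ioz,lno,lnz] rk=13  ker:ilu,koz
b_1=(28−9)−13=6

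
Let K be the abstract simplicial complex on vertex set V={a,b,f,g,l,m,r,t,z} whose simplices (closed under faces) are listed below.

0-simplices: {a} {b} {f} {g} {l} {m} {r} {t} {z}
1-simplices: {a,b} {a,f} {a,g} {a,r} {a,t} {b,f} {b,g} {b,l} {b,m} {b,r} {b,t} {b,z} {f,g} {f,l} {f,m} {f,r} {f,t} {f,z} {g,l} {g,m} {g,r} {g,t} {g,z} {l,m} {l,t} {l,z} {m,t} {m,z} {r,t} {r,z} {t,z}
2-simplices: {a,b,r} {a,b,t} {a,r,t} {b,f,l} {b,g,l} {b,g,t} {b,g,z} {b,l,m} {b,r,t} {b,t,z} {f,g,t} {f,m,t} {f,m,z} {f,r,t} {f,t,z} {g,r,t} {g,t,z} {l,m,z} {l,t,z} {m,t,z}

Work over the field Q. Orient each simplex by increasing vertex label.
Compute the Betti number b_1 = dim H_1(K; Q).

b_1=6

n_0=9 n_1=31 n_2=20  [Q]
∂1: piv[ab,af,ag,ar,at,bl,bm,bz] rk=8  ker:bf,bg,br,bt,fg,fl,fm,fr,ft,fz,gl,gm,gr,gt,gz,lm,lt,lz,mt,mz,rt,rz,tz
∂2: piv[abr,abt,art,bfl,bgl,bgt,bgz,blm,btz,fgt,fmt,fmz,frt,ftz,grt,lmz,ltz] rk=17  ker:brt,gtz,mtz
b_1=(31−8)−17=6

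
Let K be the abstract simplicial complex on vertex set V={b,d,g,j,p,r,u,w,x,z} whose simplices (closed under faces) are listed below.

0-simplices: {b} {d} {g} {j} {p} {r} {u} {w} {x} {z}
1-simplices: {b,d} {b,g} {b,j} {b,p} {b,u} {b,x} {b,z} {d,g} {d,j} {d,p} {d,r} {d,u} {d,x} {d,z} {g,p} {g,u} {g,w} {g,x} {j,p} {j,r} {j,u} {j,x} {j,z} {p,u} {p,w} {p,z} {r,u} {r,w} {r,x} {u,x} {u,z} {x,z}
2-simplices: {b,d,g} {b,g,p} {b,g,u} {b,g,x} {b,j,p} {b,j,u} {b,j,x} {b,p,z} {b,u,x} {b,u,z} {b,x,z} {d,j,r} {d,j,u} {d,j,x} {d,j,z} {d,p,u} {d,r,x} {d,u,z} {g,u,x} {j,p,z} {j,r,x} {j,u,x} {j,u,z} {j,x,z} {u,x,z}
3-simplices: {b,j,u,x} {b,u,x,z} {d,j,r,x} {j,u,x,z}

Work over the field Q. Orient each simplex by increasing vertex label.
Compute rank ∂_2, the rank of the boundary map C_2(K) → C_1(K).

n_0=10 n_1=32 n_2=25 n_3=4  [Q]
∂1: piv[bd,bg,bj,bp,bu,bx,bz,dr,gw] rk=9  ker:dg,dj,dp,du,dx,dz,gp,gu,gx,jp,jr,ju,jx,jz,pu,pw,pz,ru,rw,rx,ux,uz,xz
∂2: piv[bdg,bgp,bgu,bgx,bjp,bju,bjx,bpz,bux,buz,bxz,djr,dju,djx,djz,dpu,drx,duz] rk=18  ker:gux,jpz,jrx,jux,juz,jxz,uxz
∂3: piv[bjux,buxz,djrx,juxz] rk=4
rk∂_2=18

rank∂_2=18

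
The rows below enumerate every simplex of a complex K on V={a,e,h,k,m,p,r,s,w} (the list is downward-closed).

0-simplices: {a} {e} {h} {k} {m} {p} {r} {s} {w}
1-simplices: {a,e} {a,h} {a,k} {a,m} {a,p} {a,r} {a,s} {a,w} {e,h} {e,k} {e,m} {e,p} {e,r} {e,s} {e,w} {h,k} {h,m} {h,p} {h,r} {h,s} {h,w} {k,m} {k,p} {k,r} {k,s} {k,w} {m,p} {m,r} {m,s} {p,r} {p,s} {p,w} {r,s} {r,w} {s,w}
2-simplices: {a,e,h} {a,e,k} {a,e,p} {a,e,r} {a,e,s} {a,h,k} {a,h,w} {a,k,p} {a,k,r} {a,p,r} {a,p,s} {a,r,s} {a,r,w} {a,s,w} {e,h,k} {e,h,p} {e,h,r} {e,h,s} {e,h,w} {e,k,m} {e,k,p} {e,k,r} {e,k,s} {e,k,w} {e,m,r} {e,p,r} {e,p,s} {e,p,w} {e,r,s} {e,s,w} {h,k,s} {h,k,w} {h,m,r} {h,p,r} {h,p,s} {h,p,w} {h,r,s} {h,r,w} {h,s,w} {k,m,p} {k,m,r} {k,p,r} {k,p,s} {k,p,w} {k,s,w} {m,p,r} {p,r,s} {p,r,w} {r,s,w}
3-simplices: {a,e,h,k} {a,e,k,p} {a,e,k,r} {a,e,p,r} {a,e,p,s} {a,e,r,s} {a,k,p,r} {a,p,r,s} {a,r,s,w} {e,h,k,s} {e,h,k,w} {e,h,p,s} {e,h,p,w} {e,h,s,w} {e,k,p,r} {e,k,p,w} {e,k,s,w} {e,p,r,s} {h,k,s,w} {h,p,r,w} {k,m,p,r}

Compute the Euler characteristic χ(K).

n_0=9 n_1=35 n_2=49 n_3=21
χ=+9−35+49−21=2

χ(K)=2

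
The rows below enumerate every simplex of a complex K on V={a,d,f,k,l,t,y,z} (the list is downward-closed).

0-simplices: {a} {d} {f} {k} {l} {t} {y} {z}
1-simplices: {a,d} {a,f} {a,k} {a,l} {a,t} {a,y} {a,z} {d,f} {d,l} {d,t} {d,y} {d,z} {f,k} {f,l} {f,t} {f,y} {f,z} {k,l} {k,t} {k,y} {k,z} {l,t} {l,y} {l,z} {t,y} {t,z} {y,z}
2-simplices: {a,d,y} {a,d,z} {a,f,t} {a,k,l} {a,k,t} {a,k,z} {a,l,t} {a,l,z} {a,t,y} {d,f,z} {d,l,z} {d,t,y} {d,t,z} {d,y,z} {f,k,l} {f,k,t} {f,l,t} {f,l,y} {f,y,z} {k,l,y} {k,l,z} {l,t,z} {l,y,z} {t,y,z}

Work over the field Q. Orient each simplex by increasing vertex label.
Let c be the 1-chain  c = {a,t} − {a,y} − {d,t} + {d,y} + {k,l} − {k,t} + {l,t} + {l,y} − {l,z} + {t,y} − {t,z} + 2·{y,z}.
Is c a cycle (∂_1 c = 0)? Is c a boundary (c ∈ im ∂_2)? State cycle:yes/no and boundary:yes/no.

n_0=8 n_1=27 n_2=24  [Q]
∂1: piv[ad,af,ak,al,at,ay,az] rk=7  ker:df,dl,dt,dy,dz,fk,fl,ft,fy,fz,kl,kt,ky,kz,lt,ly,lz,ty,tz,yz
∂2: piv[ady,adz,aft,akl,akt,akz,alt,alz,aty,dfz,dlz,dty,dtz,dyz,fkl,fkt,fly,fyz,kly,lyz] rk=20  ker:flt,klz,ltz,tyz
∂1c = 0
c vs im∂2: reduces to 0 ⇒ boundary

cycle:yes boundary:yes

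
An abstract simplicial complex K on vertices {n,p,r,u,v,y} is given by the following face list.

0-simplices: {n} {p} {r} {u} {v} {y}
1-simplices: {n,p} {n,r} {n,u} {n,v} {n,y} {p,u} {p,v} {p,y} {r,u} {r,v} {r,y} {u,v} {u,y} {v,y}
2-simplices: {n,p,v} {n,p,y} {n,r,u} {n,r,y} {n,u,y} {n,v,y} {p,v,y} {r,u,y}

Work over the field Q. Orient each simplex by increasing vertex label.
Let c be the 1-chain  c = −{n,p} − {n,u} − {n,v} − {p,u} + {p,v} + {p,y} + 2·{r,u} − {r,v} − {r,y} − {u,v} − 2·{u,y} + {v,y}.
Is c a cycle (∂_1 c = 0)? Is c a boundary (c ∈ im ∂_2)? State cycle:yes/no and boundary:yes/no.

cycle:no boundary:no

n_0=6 n_1=14 n_2=8  [Q]
∂1: piv[np,nr,nu,nv,ny] rk=5  ker:pu,pv,py,ru,rv,ry,uv,uy,vy
∂2: piv[npv,npy,nru,nry,nuy,nvy] rk=6  ker:pvy,ruy
∂1c = 3·{n} − 2·{p} + 3·{u} − 3·{v} − {y}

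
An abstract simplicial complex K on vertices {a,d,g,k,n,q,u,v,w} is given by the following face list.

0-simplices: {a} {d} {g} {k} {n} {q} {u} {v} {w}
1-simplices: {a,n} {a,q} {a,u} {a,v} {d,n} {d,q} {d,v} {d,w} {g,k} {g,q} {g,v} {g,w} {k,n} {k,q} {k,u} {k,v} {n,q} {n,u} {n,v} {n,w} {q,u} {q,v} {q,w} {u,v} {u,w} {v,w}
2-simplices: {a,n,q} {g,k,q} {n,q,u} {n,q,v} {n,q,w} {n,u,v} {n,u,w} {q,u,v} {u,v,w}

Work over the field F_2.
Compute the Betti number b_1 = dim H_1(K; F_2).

n_0=9 n_1=26 n_2=9  [Z2]
∂1: piv[an,aq,au,av,dn,dw,gk,gq] rk=8  ker:dq,dv,gv,gw,kn,kq,ku,kv,nq,nu,nv,nw,qu,qv,qw,uv,uw,vw
∂2: piv[anq,gkq,nqu,nqv,nqw,nuv,nuw,uvw] rk=8  ker:quv
b_1=(26−8)−8=10

b_1=10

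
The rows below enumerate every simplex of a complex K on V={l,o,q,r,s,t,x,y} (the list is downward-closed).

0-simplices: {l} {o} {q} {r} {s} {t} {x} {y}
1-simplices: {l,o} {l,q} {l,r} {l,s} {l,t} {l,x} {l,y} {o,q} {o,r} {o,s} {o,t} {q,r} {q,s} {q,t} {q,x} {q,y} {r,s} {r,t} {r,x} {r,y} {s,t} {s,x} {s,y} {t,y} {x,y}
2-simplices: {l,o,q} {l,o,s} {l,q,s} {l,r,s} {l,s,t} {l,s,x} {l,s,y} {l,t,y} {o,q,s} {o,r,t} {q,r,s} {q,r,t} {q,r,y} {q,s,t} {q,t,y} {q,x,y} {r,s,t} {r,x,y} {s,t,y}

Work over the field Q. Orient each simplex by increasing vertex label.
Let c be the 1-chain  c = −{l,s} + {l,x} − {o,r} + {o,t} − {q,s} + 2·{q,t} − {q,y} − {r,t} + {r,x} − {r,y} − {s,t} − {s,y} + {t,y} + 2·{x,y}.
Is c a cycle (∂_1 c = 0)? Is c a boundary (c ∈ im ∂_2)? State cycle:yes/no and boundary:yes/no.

cycle:yes boundary:no

n_0=8 n_1=25 n_2=19  [Q]
∂1: piv[lo,lq,lr,ls,lt,lx,ly] rk=7  ker:oq,or,os,ot,qr,qs,qt,qx,qy,rs,rt,rx,ry,st,sx,sy,ty,xy
∂2: piv[loq,los,lqs,lrs,lst,lsx,lsy,lty,ort,qrs,qrt,qry,qst,qty,qxy,rxy] rk=16  ker:oqs,rst,sty
∂1c = 0
c vs im∂2: residual ≠ 0 ⇒ not boundary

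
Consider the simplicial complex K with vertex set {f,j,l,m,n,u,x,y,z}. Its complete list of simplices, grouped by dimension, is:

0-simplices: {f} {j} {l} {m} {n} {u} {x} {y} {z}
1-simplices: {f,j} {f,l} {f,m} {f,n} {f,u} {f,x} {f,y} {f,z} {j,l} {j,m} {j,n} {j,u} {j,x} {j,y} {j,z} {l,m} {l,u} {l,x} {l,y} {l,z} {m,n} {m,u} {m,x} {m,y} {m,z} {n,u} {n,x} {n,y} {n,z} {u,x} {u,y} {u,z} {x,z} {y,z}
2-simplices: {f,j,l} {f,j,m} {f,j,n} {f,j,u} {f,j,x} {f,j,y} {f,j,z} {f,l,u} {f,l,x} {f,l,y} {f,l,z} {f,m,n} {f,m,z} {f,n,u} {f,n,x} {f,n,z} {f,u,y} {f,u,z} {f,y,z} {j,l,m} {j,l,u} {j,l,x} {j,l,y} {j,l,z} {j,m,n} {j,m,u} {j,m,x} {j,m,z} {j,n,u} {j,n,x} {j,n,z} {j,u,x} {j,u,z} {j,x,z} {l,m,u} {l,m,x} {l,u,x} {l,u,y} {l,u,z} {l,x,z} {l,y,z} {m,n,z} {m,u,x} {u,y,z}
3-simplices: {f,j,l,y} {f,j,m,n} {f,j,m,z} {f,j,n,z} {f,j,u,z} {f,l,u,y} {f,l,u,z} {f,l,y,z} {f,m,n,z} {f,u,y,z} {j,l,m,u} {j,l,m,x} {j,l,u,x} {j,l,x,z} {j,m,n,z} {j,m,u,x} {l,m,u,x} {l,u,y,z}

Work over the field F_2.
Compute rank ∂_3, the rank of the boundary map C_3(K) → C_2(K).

rank∂_3=15

n_0=9 n_1=34 n_2=44 n_3=18  [Z2]
∂1: piv[fj,fl,fm,fn,fu,fx,fy,fz] rk=8  ker:jl,jm,jn,ju,jx,jy,jz,lm,lu,lx,ly,lz,mn,mu,mx,my,mz,nu,nx,ny,nz,ux,uy,uz,xz,yz
∂2: piv[fjl,fjm,fjn,fju,fjx,fjy,fjz,flu,flx,fly,flz,fmn,fmz,fnu,fnx,fnz,fuy,fuz,fyz,jlm,jmu,jmx,jux,jxz] rk=24  ker:jlu,jlx,jly,jlz,jmn,jmz,jnu,jnx,jnz,juz,lmu,lmx,lux,luy,luz,lxz,lyz,mnz,mux,uyz
∂3: piv[fjly,fjmn,fjmz,fjnz,fjuz,fluy,fluz,flyz,fmnz,fuyz,jlmu,jlmx,jlux,jlxz,jmux] rk=15  ker:jmnz,lmux,luyz
rk∂_3=15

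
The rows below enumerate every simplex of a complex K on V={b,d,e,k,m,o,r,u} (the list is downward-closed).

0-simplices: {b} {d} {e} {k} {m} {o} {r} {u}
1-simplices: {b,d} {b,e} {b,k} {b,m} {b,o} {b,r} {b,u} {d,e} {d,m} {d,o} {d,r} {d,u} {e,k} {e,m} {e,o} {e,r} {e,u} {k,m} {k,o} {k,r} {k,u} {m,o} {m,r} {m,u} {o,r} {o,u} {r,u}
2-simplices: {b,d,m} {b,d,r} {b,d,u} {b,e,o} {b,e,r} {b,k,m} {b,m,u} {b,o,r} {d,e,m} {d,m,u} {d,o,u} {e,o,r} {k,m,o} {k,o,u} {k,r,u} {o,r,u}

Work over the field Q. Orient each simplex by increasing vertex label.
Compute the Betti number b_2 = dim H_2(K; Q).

n_0=8 n_1=27 n_2=16  [Q]
∂1: piv[bd,be,bk,bm,bo,br,bu] rk=7  ker:de,dm,do,dr,du,ek,em,eo,er,eu,km,ko,kr,ku,mo,mr,mu,or,ou,ru
∂2: piv[bdm,bdr,bdu,beo,ber,bkm,bmu,bor,dem,dou,kmo,kou,kru,oru] rk=14  ker:dmu,eor
b_2=(16−14)−0=2

b_2=2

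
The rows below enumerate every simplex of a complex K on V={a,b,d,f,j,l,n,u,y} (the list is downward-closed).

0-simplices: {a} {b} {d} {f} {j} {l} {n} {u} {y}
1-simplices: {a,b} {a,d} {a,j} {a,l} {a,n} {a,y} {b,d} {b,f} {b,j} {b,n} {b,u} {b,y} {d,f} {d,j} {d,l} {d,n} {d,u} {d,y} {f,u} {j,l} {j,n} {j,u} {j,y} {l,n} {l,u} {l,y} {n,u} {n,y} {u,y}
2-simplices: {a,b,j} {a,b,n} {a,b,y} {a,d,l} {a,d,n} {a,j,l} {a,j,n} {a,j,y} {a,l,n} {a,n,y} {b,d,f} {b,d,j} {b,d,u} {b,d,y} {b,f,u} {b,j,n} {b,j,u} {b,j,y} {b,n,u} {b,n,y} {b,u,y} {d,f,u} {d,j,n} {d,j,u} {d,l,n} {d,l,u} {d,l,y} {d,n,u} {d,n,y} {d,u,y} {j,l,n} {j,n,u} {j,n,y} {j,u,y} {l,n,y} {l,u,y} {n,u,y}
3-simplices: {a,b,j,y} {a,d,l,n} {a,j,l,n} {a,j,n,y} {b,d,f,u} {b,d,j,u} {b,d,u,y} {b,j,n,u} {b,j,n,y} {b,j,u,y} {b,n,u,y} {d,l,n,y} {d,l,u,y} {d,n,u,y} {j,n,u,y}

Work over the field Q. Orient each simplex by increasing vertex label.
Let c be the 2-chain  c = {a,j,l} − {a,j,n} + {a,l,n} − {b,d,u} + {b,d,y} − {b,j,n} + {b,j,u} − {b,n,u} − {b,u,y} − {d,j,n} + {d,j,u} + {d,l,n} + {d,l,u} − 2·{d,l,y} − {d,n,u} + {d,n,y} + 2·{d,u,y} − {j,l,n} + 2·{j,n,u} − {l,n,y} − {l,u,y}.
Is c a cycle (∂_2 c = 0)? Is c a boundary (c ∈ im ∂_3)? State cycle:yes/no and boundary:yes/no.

cycle:yes boundary:no

n_0=9 n_1=29 n_2=37 n_3=15  [Q]
∂1: piv[ab,ad,aj,al,an,ay,bf,bu] rk=8  ker:bd,bj,bn,by,df,dj,dl,dn,du,dy,fu,jl,jn,ju,jy,ln,lu,ly,nu,ny,uy
∂2: piv[abj,abn,aby,adl,adn,ajl,ajn,ajy,aln,any,bdf,bdj,bdu,bdy,bfu,bju,bnu,buy,djn,dlu,dly] rk=21  ker:bjn,bjy,bny,dfu,dju,dln,dnu,dny,duy,jln,jnu,jny,juy,lny,luy,nuy
∂3: piv[abjy,adln,ajln,ajny,bdfu,bdju,bduy,bjnu,bjny,bjuy,bnuy,dlny,dluy,dnuy] rk=14  ker:jnuy
∂2c = 0
c vs im∂3: residual ≠ 0 ⇒ not boundary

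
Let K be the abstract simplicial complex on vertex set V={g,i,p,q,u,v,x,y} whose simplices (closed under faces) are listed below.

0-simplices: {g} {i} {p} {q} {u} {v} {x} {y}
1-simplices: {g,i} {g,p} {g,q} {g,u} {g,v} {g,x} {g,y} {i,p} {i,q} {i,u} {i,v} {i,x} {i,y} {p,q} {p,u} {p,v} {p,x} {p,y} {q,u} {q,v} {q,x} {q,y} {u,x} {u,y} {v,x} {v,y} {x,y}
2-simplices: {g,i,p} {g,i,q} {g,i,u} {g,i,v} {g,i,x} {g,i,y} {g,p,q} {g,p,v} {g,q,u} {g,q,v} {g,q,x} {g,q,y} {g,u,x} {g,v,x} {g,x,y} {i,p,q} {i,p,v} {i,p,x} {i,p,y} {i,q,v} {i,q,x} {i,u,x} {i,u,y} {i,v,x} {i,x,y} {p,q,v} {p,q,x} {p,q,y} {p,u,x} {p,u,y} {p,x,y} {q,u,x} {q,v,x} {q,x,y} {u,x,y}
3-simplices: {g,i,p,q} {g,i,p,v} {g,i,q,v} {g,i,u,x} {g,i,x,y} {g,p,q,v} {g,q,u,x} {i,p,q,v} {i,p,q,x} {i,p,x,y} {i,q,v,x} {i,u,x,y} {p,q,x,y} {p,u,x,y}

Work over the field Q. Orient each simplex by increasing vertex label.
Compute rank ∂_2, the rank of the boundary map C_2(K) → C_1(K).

rank∂_2=19

n_0=8 n_1=27 n_2=35 n_3=14  [Q]
∂1: piv[gi,gp,gq,gu,gv,gx,gy] rk=7  ker:ip,iq,iu,iv,ix,iy,pq,pu,pv,px,py,qu,qv,qx,qy,ux,uy,vx,vy,xy
∂2: piv[gip,giq,giu,giv,gix,giy,gpq,gpv,gqu,gqv,gqx,gqy,gux,gvx,gxy,ipx,ipy,iuy,pux] rk=19  ker:ipq,ipv,iqv,iqx,iux,ivx,ixy,pqv,pqx,pqy,puy,pxy,qux,qvx,qxy,uxy
∂3: piv[gipq,gipv,giqv,giux,gixy,gpqv,gqux,ipqx,ipxy,iqvx,iuxy,pqxy,puxy] rk=13  ker:ipqv
rk∂_2=19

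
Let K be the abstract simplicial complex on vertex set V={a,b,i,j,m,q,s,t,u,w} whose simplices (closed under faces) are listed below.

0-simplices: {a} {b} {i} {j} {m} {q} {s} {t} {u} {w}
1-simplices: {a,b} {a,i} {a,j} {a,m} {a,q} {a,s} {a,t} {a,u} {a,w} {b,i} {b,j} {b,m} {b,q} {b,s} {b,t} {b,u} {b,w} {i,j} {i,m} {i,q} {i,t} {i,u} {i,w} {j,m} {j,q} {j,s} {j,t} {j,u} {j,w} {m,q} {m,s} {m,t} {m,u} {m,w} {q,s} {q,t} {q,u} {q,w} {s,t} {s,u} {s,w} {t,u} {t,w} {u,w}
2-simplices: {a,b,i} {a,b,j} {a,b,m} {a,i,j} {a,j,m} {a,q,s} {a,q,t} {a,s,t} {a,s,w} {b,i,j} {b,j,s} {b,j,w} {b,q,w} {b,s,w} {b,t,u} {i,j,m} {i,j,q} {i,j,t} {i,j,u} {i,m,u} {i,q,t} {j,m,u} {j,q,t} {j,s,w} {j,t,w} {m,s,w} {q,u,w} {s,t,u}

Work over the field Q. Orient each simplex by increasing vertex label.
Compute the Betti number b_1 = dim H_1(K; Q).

n_0=10 n_1=44 n_2=28  [Q]
∂1: piv[ab,ai,aj,am,aq,as,at,au,aw] rk=9  ker:bi,bj,bm,bq,bs,bt,bu,bw,ij,im,iq,it,iu,iw,jm,jq,js,jt,ju,jw,mq,ms,mt,mu,mw,qs,qt,qu,qw,st,su,sw,tu,tw,uw
∂2: piv[abi,abj,abm,aij,ajm,aqs,aqt,ast,asw,bjs,bjw,bqw,bsw,btu,ijm,ijq,ijt,iju,imu,iqt,jtw,msw,quw,stu] rk=24  ker:bij,jmu,jqt,jsw
b_1=(44−9)−24=11

b_1=11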